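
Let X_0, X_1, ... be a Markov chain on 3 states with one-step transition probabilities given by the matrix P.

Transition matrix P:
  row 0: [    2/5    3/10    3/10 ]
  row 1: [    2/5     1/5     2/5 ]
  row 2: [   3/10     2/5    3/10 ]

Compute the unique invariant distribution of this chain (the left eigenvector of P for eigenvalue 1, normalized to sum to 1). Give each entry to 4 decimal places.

π = [0.3670, 0.3028, 0.3303]

Balance equations π_j = Σ_i π_i·P[i][j]:
  π_0 = 2/5·π_0 + 2/5·π_1 + 3/10·π_2
  π_1 = 3/10·π_0 + 1/5·π_1 + 2/5·π_2
  normalize: π_0 + π_1 + π_2 = 1
Solving the linear system gives exactly π = [40/109, 33/109, 36/109].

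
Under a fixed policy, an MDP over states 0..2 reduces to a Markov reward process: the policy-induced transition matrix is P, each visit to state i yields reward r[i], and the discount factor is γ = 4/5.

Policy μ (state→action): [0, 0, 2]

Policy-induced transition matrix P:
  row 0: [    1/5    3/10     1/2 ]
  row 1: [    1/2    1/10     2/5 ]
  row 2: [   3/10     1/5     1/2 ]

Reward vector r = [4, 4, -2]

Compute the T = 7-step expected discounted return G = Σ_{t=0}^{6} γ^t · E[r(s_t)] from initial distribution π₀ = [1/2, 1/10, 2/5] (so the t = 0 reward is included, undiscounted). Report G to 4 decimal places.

t=0: π = [0.5000, 0.1000, 0.4000], E[r] = 1.6000, γ^t·E[r] = 1.600000, running G = 1.600000
t=1: π = [0.2700, 0.2400, 0.4900], E[r] = 1.0600, γ^t·E[r] = 0.848000, running G = 2.448000
t=2: π = [0.3210, 0.2030, 0.4760], E[r] = 1.1440, γ^t·E[r] = 0.732160, running G = 3.180160
t=3: π = [0.3085, 0.2118, 0.4797], E[r] = 1.1218, γ^t·E[r] = 0.574362, running G = 3.754522
t=4: π = [0.3115, 0.2097, 0.4788], E[r] = 1.1271, γ^t·E[r] = 0.461652, running G = 4.216174
t=5: π = [0.3108, 0.2102, 0.4790], E[r] = 1.1258, γ^t·E[r] = 0.368903, running G = 4.585076
t=6: π = [0.3110, 0.2101, 0.4790], E[r] = 1.1261, γ^t·E[r] = 0.295203, running G = 4.880279

G = 4.8803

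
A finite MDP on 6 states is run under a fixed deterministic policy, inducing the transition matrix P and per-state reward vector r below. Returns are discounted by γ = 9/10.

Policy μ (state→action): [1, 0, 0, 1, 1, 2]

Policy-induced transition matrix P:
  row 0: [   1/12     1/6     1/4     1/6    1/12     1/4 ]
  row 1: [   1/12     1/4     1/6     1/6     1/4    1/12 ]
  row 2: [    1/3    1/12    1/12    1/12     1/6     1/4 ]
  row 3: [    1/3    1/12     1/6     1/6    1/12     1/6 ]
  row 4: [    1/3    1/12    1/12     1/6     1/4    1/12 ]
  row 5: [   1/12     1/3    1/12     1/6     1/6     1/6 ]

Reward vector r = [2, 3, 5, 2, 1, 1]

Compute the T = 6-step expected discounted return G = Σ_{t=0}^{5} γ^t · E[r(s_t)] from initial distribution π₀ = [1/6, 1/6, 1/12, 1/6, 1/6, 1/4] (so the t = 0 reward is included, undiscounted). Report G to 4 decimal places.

t=0: π = [0.1667, 0.1667, 0.0833, 0.1667, 0.1667, 0.2500], E[r] = 2.0000, γ^t·E[r] = 2.000000, running G = 2.000000
t=1: π = [0.1875, 0.1875, 0.1389, 0.1597, 0.1667, 0.1597], E[r] = 2.2778, γ^t·E[r] = 2.050000, running G = 4.050000
t=2: π = [0.1997, 0.1701, 0.1435, 0.1551, 0.1672, 0.1644], E[r] = 2.2691, γ^t·E[r] = 1.837969, running G = 5.887969
t=3: π = [0.1998, 0.1694, 0.1437, 0.1547, 0.1652, 0.1671], E[r] = 2.2682, γ^t·E[r] = 1.653504, running G = 7.541473
t=4: π = [0.1992, 0.1700, 0.1436, 0.1547, 0.1650, 0.1674], E[r] = 2.2685, γ^t·E[r] = 1.488375, running G = 9.029848
t=5: π = [0.1992, 0.1701, 0.1436, 0.1547, 0.1651, 0.1673], E[r] = 2.2685, γ^t·E[r] = 1.339530, running G = 10.369378

G = 10.3694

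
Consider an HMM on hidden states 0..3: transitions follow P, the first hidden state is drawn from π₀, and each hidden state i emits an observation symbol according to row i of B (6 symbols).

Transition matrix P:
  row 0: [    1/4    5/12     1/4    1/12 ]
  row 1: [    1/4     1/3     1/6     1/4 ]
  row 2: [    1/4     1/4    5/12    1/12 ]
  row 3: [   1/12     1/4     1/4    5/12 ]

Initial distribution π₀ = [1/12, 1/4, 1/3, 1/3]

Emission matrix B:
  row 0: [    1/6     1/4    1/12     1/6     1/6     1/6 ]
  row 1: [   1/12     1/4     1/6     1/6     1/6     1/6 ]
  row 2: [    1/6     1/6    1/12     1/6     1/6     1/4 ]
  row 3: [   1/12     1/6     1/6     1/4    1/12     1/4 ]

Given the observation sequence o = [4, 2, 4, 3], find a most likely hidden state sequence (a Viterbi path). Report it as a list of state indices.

path = [2, 2, 2, 2]

t=0: δ = [1.389e-02, 4.167e-02, 5.556e-02, 2.778e-02]  (obs o_0=4)
t=1: δ = [1.157e-03, 2.315e-03, 1.929e-03, 1.929e-03]  ψ = [2, 1, 2, 3]  (obs o_1=2)
t=2: δ = [9.645e-05, 1.286e-04, 1.340e-04, 6.698e-05]  ψ = [1, 1, 2, 3]  (obs o_2=4)
t=3: δ = [5.582e-06, 7.144e-06, 9.303e-06, 8.038e-06]  ψ = [2, 1, 2, 1]  (obs o_3=3)
backtrack: best end state = 2; path = [2, 2, 2, 2]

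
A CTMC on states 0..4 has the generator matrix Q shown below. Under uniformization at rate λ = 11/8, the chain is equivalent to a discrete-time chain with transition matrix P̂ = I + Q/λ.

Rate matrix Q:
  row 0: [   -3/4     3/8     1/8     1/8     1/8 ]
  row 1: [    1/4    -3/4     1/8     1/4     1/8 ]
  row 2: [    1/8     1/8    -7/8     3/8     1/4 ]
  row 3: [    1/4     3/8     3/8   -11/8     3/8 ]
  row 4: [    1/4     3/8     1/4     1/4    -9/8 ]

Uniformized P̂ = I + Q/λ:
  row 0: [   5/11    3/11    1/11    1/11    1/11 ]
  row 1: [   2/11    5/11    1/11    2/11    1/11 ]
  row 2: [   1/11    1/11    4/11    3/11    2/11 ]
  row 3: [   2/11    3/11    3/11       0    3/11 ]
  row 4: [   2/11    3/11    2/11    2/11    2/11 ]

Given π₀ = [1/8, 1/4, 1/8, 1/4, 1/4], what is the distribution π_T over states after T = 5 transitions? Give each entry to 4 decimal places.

π = [0.2271, 0.2929, 0.1814, 0.1503, 0.1483]

t=0: π = [0.1250, 0.2500, 0.1250, 0.2500, 0.2500]
t=1: π = [0.2045, 0.2955, 0.1932, 0.1364, 0.1705]
t=2: π = [0.2200, 0.2913, 0.1839, 0.1560, 0.1488]
t=3: π = [0.2251, 0.2923, 0.1829, 0.1502, 0.1495]
t=4: π = [0.2266, 0.2926, 0.1817, 0.1507, 0.1484]
t=5: π = [0.2271, 0.2929, 0.1814, 0.1503, 0.1483]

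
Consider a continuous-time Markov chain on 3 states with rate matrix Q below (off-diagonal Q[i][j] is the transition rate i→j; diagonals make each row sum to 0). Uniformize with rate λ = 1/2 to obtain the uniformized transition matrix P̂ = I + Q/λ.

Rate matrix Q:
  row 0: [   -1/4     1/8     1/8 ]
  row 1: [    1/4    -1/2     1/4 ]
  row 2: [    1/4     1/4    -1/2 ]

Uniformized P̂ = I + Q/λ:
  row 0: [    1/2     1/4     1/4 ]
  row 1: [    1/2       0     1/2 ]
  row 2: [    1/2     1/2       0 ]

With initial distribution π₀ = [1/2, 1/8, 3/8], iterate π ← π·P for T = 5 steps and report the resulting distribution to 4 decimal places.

t=0: π = [0.5000, 0.1250, 0.3750]
t=1: π = [0.5000, 0.3125, 0.1875]
t=2: π = [0.5000, 0.2188, 0.2813]
t=3: π = [0.5000, 0.2656, 0.2344]
t=4: π = [0.5000, 0.2422, 0.2578]
t=5: π = [0.5000, 0.2539, 0.2461]

π = [0.5000, 0.2539, 0.2461]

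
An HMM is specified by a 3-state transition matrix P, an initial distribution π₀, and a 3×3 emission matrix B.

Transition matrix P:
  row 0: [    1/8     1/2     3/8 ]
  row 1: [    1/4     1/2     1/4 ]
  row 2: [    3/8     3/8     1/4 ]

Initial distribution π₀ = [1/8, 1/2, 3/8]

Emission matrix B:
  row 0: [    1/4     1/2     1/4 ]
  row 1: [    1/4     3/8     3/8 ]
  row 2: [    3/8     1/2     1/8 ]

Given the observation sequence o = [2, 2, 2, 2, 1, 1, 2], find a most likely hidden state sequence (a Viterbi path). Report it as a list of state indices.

t=0: δ = [3.125e-02, 1.875e-01, 4.688e-02]  (obs o_0=2)
t=1: δ = [1.172e-02, 3.516e-02, 5.859e-03]  ψ = [1, 1, 1]  (obs o_1=2)
t=2: δ = [2.197e-03, 6.592e-03, 1.099e-03]  ψ = [1, 1, 1]  (obs o_2=2)
t=3: δ = [4.120e-04, 1.236e-03, 2.060e-04]  ψ = [1, 1, 1]  (obs o_3=2)
t=4: δ = [1.545e-04, 2.317e-04, 1.545e-04]  ψ = [1, 1, 1]  (obs o_4=1)
t=5: δ = [2.897e-05, 4.345e-05, 2.897e-05]  ψ = [1, 1, 0]  (obs o_5=1)
t=6: δ = [2.716e-06, 8.147e-06, 1.358e-06]  ψ = [1, 1, 0]  (obs o_6=2)
backtrack: best end state = 1; path = [1, 1, 1, 1, 1, 1, 1]

path = [1, 1, 1, 1, 1, 1, 1]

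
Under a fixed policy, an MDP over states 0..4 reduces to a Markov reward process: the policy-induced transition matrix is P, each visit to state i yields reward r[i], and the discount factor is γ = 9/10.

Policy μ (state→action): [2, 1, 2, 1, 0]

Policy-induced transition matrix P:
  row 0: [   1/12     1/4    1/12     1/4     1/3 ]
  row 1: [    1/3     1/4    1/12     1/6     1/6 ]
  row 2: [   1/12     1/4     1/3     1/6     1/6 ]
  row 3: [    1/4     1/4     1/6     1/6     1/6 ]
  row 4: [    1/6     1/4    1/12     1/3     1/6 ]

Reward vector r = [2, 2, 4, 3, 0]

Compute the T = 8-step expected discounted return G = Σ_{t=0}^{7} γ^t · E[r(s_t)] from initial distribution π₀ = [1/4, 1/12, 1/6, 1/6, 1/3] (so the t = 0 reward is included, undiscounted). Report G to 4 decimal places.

t=0: π = [0.2500, 0.0833, 0.1667, 0.1667, 0.3333], E[r] = 1.8333, γ^t·E[r] = 1.833333, running G = 1.833333
t=1: π = [0.1597, 0.2500, 0.1389, 0.2431, 0.2083], E[r] = 2.1042, γ^t·E[r] = 1.893750, running G = 3.727083
t=2: π = [0.2037, 0.2500, 0.1383, 0.2147, 0.1933], E[r] = 2.1047, γ^t·E[r] = 1.704844, running G = 5.431927
t=3: π = [0.1977, 0.2500, 0.1358, 0.2159, 0.2006], E[r] = 2.0862, γ^t·E[r] = 1.520859, running G = 6.952786
t=4: π = [0.1985, 0.2500, 0.1353, 0.2166, 0.1996], E[r] = 2.0879, γ^t·E[r] = 1.369860, running G = 8.322646
t=5: π = [0.1986, 0.2500, 0.1352, 0.2165, 0.1998], E[r] = 2.0874, γ^t·E[r] = 1.232572, running G = 9.555218
t=6: π = [0.1986, 0.2500, 0.1352, 0.2165, 0.1998], E[r] = 2.0873, γ^t·E[r] = 1.109293, running G = 10.664511
t=7: π = [0.1986, 0.2500, 0.1352, 0.2165, 0.1998], E[r] = 2.0873, γ^t·E[r] = 0.998361, running G = 11.662872

G = 11.6629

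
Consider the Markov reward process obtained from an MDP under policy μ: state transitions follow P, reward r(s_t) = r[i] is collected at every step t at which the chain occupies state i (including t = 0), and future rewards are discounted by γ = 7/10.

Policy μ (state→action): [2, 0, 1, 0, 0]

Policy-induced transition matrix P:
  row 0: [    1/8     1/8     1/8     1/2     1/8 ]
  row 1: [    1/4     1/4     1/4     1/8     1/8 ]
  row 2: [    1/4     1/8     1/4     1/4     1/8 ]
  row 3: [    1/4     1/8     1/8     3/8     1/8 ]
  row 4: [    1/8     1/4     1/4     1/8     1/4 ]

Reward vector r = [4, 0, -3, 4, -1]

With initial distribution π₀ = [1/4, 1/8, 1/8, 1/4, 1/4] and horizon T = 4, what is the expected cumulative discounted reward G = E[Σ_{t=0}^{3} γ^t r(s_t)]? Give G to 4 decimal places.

G = 3.3105

t=0: π = [0.2500, 0.1250, 0.1250, 0.2500, 0.2500], E[r] = 1.3750, γ^t·E[r] = 1.375000, running G = 1.375000
t=1: π = [0.1875, 0.1719, 0.1875, 0.2969, 0.1563], E[r] = 1.2188, γ^t·E[r] = 0.853125, running G = 2.228125
t=2: π = [0.2070, 0.1660, 0.1895, 0.2930, 0.1445], E[r] = 1.2871, γ^t·E[r] = 0.630684, running G = 2.858809
t=3: π = [0.2061, 0.1638, 0.1875, 0.2996, 0.1431], E[r] = 1.3169, γ^t·E[r] = 0.451695, running G = 3.310503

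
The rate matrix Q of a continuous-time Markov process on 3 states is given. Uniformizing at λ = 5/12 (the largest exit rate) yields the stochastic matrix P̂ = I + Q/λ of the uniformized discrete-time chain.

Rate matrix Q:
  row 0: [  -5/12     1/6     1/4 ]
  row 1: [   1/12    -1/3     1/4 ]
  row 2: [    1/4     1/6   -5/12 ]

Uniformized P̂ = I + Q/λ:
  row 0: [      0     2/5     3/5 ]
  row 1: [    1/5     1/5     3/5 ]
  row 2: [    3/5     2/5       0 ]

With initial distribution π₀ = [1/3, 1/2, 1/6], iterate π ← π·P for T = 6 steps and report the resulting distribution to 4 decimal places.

π = [0.3014, 0.3333, 0.3653]

t=0: π = [0.3333, 0.5000, 0.1667]
t=1: π = [0.2000, 0.3000, 0.5000]
t=2: π = [0.3600, 0.3400, 0.3000]
t=3: π = [0.2480, 0.3320, 0.4200]
t=4: π = [0.3184, 0.3336, 0.3480]
t=5: π = [0.2755, 0.3333, 0.3912]
t=6: π = [0.3014, 0.3333, 0.3653]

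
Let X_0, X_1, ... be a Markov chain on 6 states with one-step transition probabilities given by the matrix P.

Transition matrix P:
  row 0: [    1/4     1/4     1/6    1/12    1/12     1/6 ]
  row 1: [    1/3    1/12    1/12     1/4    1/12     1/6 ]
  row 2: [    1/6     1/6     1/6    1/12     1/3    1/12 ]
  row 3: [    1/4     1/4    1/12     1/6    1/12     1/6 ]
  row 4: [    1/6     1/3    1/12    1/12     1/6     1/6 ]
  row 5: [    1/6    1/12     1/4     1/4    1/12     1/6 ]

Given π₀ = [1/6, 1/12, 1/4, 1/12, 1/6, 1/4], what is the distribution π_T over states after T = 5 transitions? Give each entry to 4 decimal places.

π = [0.2306, 0.1913, 0.1401, 0.1539, 0.1291, 0.1550]

t=0: π = [0.1667, 0.0833, 0.2500, 0.0833, 0.1667, 0.2500]
t=1: π = [0.2014, 0.1875, 0.1597, 0.1458, 0.1597, 0.1458]
t=2: π = [0.2269, 0.1944, 0.1377, 0.1510, 0.1366, 0.1534]
t=3: π = [0.2306, 0.1919, 0.1393, 0.1539, 0.1291, 0.1552]
t=4: π = [0.2307, 0.1913, 0.1400, 0.1540, 0.1289, 0.1551]
t=5: π = [0.2306, 0.1913, 0.1401, 0.1539, 0.1291, 0.1550]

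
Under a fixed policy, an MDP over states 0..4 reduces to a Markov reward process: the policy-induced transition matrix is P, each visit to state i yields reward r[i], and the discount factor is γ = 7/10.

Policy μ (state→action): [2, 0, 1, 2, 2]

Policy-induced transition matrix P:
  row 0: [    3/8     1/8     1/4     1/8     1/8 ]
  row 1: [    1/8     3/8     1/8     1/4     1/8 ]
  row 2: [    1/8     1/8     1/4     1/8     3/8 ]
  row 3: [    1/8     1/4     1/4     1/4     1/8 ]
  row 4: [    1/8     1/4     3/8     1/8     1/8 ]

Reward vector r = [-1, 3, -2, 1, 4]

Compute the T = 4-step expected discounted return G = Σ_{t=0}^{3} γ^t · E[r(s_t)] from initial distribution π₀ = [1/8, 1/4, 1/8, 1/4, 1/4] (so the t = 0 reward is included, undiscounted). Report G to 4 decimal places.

t=0: π = [0.1250, 0.2500, 0.1250, 0.2500, 0.2500], E[r] = 1.6250, γ^t·E[r] = 1.625000, running G = 1.625000
t=1: π = [0.1563, 0.2500, 0.2500, 0.1875, 0.1563], E[r] = 0.9063, γ^t·E[r] = 0.634375, running G = 2.259375
t=2: π = [0.1641, 0.2305, 0.2383, 0.1797, 0.1875], E[r] = 0.9805, γ^t·E[r] = 0.480430, running G = 2.739805
t=3: π = [0.1660, 0.2285, 0.2446, 0.1763, 0.1846], E[r] = 0.9448, γ^t·E[r] = 0.324075, running G = 3.063879

G = 3.0639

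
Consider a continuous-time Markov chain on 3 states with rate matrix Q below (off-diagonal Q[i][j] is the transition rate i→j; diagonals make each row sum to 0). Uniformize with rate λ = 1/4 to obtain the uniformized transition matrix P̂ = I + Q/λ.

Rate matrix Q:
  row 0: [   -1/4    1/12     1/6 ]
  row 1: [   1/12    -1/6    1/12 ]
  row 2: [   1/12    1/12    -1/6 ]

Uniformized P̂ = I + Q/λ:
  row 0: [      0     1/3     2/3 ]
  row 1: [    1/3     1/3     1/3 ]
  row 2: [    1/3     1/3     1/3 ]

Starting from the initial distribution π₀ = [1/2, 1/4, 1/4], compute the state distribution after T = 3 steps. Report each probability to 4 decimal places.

π = [0.2407, 0.3333, 0.4259]

t=0: π = [0.5000, 0.2500, 0.2500]
t=1: π = [0.1667, 0.3333, 0.5000]
t=2: π = [0.2778, 0.3333, 0.3889]
t=3: π = [0.2407, 0.3333, 0.4259]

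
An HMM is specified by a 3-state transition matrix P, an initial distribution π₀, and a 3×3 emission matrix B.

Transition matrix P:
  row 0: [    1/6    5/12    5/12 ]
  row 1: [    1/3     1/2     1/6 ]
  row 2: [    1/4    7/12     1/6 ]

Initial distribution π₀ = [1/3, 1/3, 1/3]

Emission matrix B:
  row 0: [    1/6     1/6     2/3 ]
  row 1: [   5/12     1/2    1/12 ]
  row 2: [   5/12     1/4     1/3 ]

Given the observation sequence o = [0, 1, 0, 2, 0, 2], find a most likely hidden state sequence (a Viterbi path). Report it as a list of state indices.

path = [2, 1, 1, 0, 1, 0]

t=0: δ = [5.556e-02, 1.389e-01, 1.389e-01]  (obs o_0=0)
t=1: δ = [7.716e-03, 4.051e-02, 5.787e-03]  ψ = [1, 2, 0]  (obs o_1=1)
t=2: δ = [2.251e-03, 8.439e-03, 2.813e-03]  ψ = [1, 1, 1]  (obs o_2=0)
t=3: δ = [1.875e-03, 3.516e-04, 4.689e-04]  ψ = [1, 1, 1]  (obs o_3=2)
t=4: δ = [5.210e-05, 3.256e-04, 3.256e-04]  ψ = [0, 0, 0]  (obs o_4=0)
t=5: δ = [7.235e-05, 1.583e-05, 1.809e-05]  ψ = [1, 2, 1]  (obs o_5=2)
backtrack: best end state = 0; path = [2, 1, 1, 0, 1, 0]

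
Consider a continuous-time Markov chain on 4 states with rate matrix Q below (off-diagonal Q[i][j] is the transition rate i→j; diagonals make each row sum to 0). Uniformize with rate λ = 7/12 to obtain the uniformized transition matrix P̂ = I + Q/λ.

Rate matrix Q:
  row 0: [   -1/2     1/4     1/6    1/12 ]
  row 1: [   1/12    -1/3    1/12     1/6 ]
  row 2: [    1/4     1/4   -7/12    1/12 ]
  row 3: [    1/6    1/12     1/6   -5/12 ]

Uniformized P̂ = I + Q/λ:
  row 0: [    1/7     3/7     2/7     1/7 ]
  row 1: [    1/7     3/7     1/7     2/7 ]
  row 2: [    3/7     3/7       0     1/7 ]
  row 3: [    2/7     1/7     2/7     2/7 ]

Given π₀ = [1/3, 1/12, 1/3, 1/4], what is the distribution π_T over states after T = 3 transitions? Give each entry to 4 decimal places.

t=0: π = [0.3333, 0.0833, 0.3333, 0.2500]
t=1: π = [0.2738, 0.3571, 0.1786, 0.1905]
t=2: π = [0.2211, 0.3741, 0.1837, 0.2211]
t=3: π = [0.2269, 0.3654, 0.1798, 0.2279]

π = [0.2269, 0.3654, 0.1798, 0.2279]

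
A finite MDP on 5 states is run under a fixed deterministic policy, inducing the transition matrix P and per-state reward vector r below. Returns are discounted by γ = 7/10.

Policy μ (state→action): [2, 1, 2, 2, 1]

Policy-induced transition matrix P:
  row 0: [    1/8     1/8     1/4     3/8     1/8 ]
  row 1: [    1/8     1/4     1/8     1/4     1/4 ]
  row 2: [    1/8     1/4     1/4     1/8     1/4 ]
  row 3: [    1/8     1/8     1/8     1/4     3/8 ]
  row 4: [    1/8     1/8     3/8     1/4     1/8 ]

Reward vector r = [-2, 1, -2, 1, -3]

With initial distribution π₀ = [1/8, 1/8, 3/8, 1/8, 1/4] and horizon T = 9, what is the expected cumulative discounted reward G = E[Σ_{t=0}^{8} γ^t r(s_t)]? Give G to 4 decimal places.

t=0: π = [0.1250, 0.1250, 0.3750, 0.1250, 0.2500], E[r] = -1.5000, γ^t·E[r] = -1.500000, running G = -1.500000
t=1: π = [0.1250, 0.1875, 0.2500, 0.2188, 0.2188], E[r] = -1.0000, γ^t·E[r] = -0.700000, running G = -2.200000
t=2: π = [0.1250, 0.1797, 0.2266, 0.2344, 0.2344], E[r] = -0.9922, γ^t·E[r] = -0.486172, running G = -2.686172
t=3: π = [0.1250, 0.1758, 0.2275, 0.2373, 0.2344], E[r] = -0.9951, γ^t·E[r] = -0.341325, running G = -3.027497
t=4: π = [0.1250, 0.1754, 0.2277, 0.2372, 0.2347], E[r] = -0.9969, γ^t·E[r] = -0.239367, running G = -3.266864
t=5: π = [0.1250, 0.1754, 0.2278, 0.2372, 0.2347], E[r] = -0.9970, γ^t·E[r] = -0.167570, running G = -3.434434
t=6: π = [0.1250, 0.1754, 0.2278, 0.2372, 0.2347], E[r] = -0.9970, γ^t·E[r] = -0.117301, running G = -3.551735
t=7: π = [0.1250, 0.1754, 0.2278, 0.2372, 0.2347], E[r] = -0.9970, γ^t·E[r] = -0.082110, running G = -3.633845
t=8: π = [0.1250, 0.1754, 0.2278, 0.2372, 0.2347], E[r] = -0.9970, γ^t·E[r] = -0.057477, running G = -3.691323

G = -3.6913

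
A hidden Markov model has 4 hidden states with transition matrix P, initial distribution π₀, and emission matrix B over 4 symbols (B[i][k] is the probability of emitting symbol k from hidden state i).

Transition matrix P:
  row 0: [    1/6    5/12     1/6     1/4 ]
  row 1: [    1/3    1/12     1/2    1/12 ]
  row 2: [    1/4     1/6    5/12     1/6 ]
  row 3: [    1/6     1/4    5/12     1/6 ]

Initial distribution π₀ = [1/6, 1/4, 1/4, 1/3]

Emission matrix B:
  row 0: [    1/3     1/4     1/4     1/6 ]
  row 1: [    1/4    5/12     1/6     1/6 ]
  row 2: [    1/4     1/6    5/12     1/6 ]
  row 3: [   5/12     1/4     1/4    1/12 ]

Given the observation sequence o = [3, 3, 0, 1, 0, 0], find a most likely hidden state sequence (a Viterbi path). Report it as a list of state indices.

t=0: δ = [2.778e-02, 4.167e-02, 4.167e-02, 2.778e-02]  (obs o_0=3)
t=1: δ = [2.315e-03, 1.929e-03, 3.472e-03, 5.787e-04]  ψ = [1, 0, 1, 0]  (obs o_1=3)
t=2: δ = [2.894e-04, 2.411e-04, 3.617e-04, 2.411e-04]  ψ = [2, 0, 2, 0]  (obs o_2=0)
t=3: δ = [2.261e-05, 5.023e-05, 2.512e-05, 1.808e-05]  ψ = [2, 0, 2, 0]  (obs o_3=1)
t=4: δ = [5.582e-06, 2.355e-06, 6.279e-06, 2.355e-06]  ψ = [1, 0, 1, 0]  (obs o_4=0)
t=5: δ = [5.233e-07, 5.814e-07, 6.541e-07, 5.814e-07]  ψ = [2, 0, 2, 0]  (obs o_5=0)
backtrack: best end state = 2; path = [1, 2, 0, 1, 2, 2]

path = [1, 2, 0, 1, 2, 2]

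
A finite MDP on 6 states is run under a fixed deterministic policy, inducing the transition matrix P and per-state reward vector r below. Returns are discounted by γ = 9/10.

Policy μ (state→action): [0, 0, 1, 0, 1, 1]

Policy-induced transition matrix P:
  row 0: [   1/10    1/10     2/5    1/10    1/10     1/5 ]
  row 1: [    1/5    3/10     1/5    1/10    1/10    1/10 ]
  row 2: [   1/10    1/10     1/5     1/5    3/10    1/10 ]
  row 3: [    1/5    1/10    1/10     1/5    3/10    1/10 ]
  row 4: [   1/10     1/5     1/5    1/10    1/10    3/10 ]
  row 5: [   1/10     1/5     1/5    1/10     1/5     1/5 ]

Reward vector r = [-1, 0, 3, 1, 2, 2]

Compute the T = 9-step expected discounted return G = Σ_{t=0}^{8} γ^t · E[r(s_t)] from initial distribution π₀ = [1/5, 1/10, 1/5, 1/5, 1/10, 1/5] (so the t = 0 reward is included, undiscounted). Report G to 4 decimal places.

G = 8.1565

t=0: π = [0.2000, 0.1000, 0.2000, 0.2000, 0.1000, 0.2000], E[r] = 1.2000, γ^t·E[r] = 1.200000, running G = 1.200000
t=1: π = [0.1300, 0.1500, 0.2200, 0.1400, 0.2000, 0.1600], E[r] = 1.3900, γ^t·E[r] = 1.251000, running G = 2.451000
t=2: π = [0.1290, 0.1660, 0.2120, 0.1360, 0.1880, 0.1690], E[r] = 1.3570, γ^t·E[r] = 1.099170, running G = 3.550170
t=3: π = [0.1302, 0.1689, 0.2122, 0.1348, 0.1865, 0.1674], E[r] = 1.3490, γ^t·E[r] = 0.983421, running G = 4.533591
t=4: π = [0.1304, 0.1692, 0.2126, 0.1347, 0.1861, 0.1671], E[r] = 1.3484, γ^t·E[r] = 0.884692, running G = 5.418283
t=5: π = [0.1304, 0.1692, 0.2126, 0.1347, 0.1862, 0.1670], E[r] = 1.3484, γ^t·E[r] = 0.796222, running G = 6.214505
t=6: π = [0.1304, 0.1691, 0.2126, 0.1347, 0.1862, 0.1670], E[r] = 1.3484, γ^t·E[r] = 0.716606, running G = 6.931111
t=7: π = [0.1304, 0.1691, 0.2126, 0.1347, 0.1862, 0.1670], E[r] = 1.3484, γ^t·E[r] = 0.644947, running G = 7.576058
t=8: π = [0.1304, 0.1691, 0.2126, 0.1347, 0.1862, 0.1670], E[r] = 1.3484, γ^t·E[r] = 0.580453, running G = 8.156510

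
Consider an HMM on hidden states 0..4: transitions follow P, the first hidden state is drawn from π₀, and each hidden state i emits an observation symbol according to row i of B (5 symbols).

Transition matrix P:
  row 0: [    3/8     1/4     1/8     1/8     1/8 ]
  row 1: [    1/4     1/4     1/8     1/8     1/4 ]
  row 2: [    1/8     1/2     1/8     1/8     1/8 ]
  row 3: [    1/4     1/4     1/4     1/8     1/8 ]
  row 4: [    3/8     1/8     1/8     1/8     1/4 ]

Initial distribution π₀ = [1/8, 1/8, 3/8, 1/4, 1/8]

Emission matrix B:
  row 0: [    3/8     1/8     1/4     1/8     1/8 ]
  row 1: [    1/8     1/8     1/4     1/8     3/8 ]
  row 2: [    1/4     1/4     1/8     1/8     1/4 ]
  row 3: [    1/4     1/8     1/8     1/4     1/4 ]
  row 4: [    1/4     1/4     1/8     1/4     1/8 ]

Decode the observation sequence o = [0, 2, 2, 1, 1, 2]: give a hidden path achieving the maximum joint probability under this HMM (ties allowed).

t=0: δ = [4.688e-02, 1.562e-02, 9.375e-02, 6.250e-02, 3.125e-02]  (obs o_0=0)
t=1: δ = [4.395e-03, 1.172e-02, 1.953e-03, 1.465e-03, 1.465e-03]  ψ = [0, 2, 3, 2, 2]  (obs o_1=2)
t=2: δ = [7.324e-04, 7.324e-04, 1.831e-04, 1.831e-04, 3.662e-04]  ψ = [1, 1, 1, 1, 1]  (obs o_2=2)
t=3: δ = [3.433e-05, 2.289e-05, 2.289e-05, 1.144e-05, 4.578e-05]  ψ = [0, 0, 0, 0, 1]  (obs o_3=1)
t=4: δ = [2.146e-06, 1.431e-06, 1.431e-06, 7.153e-07, 2.861e-06]  ψ = [4, 2, 4, 4, 4]  (obs o_4=1)
t=5: δ = [2.682e-07, 1.788e-07, 4.470e-08, 4.470e-08, 8.941e-08]  ψ = [4, 2, 4, 4, 4]  (obs o_5=2)
backtrack: best end state = 0; path = [2, 1, 1, 4, 4, 0]

path = [2, 1, 1, 4, 4, 0]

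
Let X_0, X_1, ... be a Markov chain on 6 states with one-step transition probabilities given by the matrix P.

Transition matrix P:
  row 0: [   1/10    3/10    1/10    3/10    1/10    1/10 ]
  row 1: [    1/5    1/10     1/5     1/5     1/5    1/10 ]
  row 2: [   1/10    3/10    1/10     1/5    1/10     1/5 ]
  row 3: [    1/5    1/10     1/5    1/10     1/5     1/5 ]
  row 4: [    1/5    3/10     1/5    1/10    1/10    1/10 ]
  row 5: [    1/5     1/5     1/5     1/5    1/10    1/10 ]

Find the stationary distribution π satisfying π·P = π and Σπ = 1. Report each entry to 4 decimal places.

Balance equations π_j = Σ_i π_i·P[i][j]:
  π_0 = 1/10·π_0 + 1/5·π_1 + 1/10·π_2 + 1/5·π_3 + 1/5·π_4 + 1/5·π_5
  π_1 = 3/10·π_0 + 1/10·π_1 + 3/10·π_2 + 1/10·π_3 + 3/10·π_4 + 1/5·π_5
  π_2 = 1/10·π_0 + 1/5·π_1 + 1/10·π_2 + 1/5·π_3 + 1/5·π_4 + 1/5·π_5
  π_3 = 3/10·π_0 + 1/5·π_1 + 1/5·π_2 + 1/10·π_3 + 1/10·π_4 + 1/5·π_5
  π_4 = 1/10·π_0 + 1/5·π_1 + 1/10·π_2 + 1/5·π_3 + 1/10·π_4 + 1/10·π_5
  normalize: π_0 + π_1 + π_2 + π_3 + π_4 + π_5 = 1
Solving the linear system gives exactly π = [1/6, 503/2418, 1/6, 1337/7254, 505/3627, 490/3627].

π = [0.1667, 0.2080, 0.1667, 0.1843, 0.1392, 0.1351]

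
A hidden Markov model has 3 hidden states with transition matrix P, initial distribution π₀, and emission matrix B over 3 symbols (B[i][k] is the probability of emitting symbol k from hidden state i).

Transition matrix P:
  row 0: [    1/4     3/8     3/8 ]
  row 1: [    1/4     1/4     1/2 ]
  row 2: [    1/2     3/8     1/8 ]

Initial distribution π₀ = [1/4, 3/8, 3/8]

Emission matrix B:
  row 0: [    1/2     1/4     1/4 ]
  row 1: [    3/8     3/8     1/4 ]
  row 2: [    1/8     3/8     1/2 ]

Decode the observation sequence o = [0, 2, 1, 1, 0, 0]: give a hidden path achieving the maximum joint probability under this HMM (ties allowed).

t=0: δ = [1.250e-01, 1.406e-01, 4.688e-02]  (obs o_0=0)
t=1: δ = [8.789e-03, 1.172e-02, 3.516e-02]  ψ = [1, 0, 1]  (obs o_1=2)
t=2: δ = [4.395e-03, 4.944e-03, 2.197e-03]  ψ = [2, 2, 1]  (obs o_2=1)
t=3: δ = [3.090e-04, 6.180e-04, 9.270e-04]  ψ = [1, 0, 1]  (obs o_3=1)
t=4: δ = [2.317e-04, 1.304e-04, 3.862e-05]  ψ = [2, 2, 1]  (obs o_4=0)
t=5: δ = [2.897e-05, 3.259e-05, 1.086e-05]  ψ = [0, 0, 0]  (obs o_5=0)
backtrack: best end state = 1; path = [1, 2, 1, 2, 0, 1]

path = [1, 2, 1, 2, 0, 1]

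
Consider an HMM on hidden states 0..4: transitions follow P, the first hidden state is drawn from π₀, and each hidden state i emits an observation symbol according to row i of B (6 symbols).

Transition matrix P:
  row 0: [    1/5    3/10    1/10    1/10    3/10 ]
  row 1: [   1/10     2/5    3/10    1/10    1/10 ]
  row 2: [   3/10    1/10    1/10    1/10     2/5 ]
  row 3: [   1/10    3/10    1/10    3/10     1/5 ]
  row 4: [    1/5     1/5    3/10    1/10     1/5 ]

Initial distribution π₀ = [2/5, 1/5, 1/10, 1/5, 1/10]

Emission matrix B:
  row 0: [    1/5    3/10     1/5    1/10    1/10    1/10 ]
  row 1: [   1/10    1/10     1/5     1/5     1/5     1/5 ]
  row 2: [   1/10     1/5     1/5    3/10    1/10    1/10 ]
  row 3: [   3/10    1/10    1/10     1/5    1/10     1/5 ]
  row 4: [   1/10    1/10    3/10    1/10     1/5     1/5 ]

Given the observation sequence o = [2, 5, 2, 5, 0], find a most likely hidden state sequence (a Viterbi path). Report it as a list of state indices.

t=0: δ = [8.000e-02, 4.000e-02, 2.000e-02, 2.000e-02, 3.000e-02]  (obs o_0=2)
t=1: δ = [1.600e-03, 4.800e-03, 1.200e-03, 1.600e-03, 4.800e-03]  ψ = [0, 0, 1, 0, 0]  (obs o_1=5)
t=2: δ = [1.920e-04, 3.840e-04, 2.880e-04, 4.800e-05, 2.880e-04]  ψ = [4, 1, 1, 1, 4]  (obs o_2=2)
t=3: δ = [8.640e-06, 3.072e-05, 1.152e-05, 7.680e-06, 2.304e-05]  ψ = [2, 1, 1, 1, 2]  (obs o_3=5)
t=4: δ = [9.216e-07, 1.229e-06, 9.216e-07, 9.216e-07, 4.608e-07]  ψ = [4, 1, 1, 1, 2]  (obs o_4=0)
backtrack: best end state = 1; path = [0, 1, 1, 1, 1]

path = [0, 1, 1, 1, 1]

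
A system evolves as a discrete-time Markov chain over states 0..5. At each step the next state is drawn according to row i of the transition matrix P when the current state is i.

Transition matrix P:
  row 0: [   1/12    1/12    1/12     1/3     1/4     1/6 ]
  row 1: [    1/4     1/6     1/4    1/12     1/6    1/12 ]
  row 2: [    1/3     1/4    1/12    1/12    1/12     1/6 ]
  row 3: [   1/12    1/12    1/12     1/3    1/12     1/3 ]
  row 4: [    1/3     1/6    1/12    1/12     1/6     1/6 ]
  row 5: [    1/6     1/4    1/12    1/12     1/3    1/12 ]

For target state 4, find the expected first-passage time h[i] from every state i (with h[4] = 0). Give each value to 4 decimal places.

h = [5.0678, 5.4983, 5.7939, 5.8293, 0.0000, 4.5685]

First-step conditioning: h[4] = 0; for i ≠ 4, h[i] = 1 + Σ_k P[i][k]·h[k].
  h[0] = 1 + 1/12·h[0] + 1/12·h[1] + 1/12·h[2] + 1/3·h[3] + 1/6·h[5]
  h[1] = 1 + 1/4·h[0] + 1/6·h[1] + 1/4·h[2] + 1/12·h[3] + 1/12·h[5]
  h[2] = 1 + 1/3·h[0] + 1/4·h[1] + 1/12·h[2] + 1/12·h[3] + 1/6·h[5]
  h[3] = 1 + 1/12·h[0] + 1/12·h[1] + 1/12·h[2] + 1/3·h[3] + 1/3·h[5]
  h[5] = 1 + 1/6·h[0] + 1/4·h[1] + 1/12·h[2] + 1/12·h[3] + 1/12·h[5]
Solving the 5×5 linear system over states ≠ 4 gives exactly h = [63576/12545, 68976/12545, 72684/12545, 73128/12545, 0, 57312/12545] (h[4] = 0 is the target).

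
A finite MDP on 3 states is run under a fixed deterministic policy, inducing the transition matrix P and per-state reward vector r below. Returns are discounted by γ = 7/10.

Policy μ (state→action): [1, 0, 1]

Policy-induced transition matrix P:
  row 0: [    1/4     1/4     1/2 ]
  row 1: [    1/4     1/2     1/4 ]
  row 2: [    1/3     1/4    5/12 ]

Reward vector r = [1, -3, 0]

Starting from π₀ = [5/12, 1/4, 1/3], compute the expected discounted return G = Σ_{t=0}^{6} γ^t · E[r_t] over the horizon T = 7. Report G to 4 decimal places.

t=0: π = [0.4167, 0.2500, 0.3333], E[r] = -0.3333, γ^t·E[r] = -0.333333, running G = -0.333333
t=1: π = [0.2778, 0.3125, 0.4097], E[r] = -0.6597, γ^t·E[r] = -0.461806, running G = -0.795139
t=2: π = [0.2841, 0.3281, 0.3877], E[r] = -0.7002, γ^t·E[r] = -0.343113, running G = -1.138252
t=3: π = [0.2823, 0.3320, 0.3857], E[r] = -0.7138, γ^t·E[r] = -0.244827, running G = -1.383080
t=4: π = [0.2821, 0.3330, 0.3849], E[r] = -0.7169, γ^t·E[r] = -0.172124, running G = -1.555204
t=5: π = [0.2821, 0.3333, 0.3847], E[r] = -0.7177, γ^t·E[r] = -0.120621, running G = -1.675825
t=6: π = [0.2821, 0.3333, 0.3846], E[r] = -0.7179, γ^t·E[r] = -0.084458, running G = -1.760283

G = -1.7603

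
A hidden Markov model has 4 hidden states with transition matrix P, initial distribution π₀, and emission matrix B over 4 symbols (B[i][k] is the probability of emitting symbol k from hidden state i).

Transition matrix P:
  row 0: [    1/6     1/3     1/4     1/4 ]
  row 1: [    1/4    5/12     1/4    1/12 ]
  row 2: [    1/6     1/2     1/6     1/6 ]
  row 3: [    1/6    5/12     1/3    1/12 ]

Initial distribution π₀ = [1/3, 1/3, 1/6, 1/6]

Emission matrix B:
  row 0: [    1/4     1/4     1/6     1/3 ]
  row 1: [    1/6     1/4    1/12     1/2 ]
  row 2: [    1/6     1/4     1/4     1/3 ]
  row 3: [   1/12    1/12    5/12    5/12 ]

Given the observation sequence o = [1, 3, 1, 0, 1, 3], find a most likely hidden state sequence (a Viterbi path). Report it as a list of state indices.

t=0: δ = [8.333e-02, 8.333e-02, 4.167e-02, 1.389e-02]  (obs o_0=1)
t=1: δ = [6.944e-03, 1.736e-02, 6.944e-03, 8.681e-03]  ψ = [1, 1, 0, 0]  (obs o_1=3)
t=2: δ = [1.085e-03, 1.808e-03, 1.085e-03, 1.447e-04]  ψ = [1, 1, 1, 0]  (obs o_2=1)
t=3: δ = [1.130e-04, 1.256e-04, 7.535e-05, 2.261e-05]  ψ = [1, 1, 1, 0]  (obs o_3=0)
t=4: δ = [7.849e-06, 1.308e-05, 7.849e-06, 2.355e-06]  ψ = [1, 1, 1, 0]  (obs o_4=1)
t=5: δ = [1.090e-06, 2.725e-06, 1.090e-06, 8.176e-07]  ψ = [1, 1, 1, 0]  (obs o_5=3)
backtrack: best end state = 1; path = [1, 1, 1, 1, 1, 1]

path = [1, 1, 1, 1, 1, 1]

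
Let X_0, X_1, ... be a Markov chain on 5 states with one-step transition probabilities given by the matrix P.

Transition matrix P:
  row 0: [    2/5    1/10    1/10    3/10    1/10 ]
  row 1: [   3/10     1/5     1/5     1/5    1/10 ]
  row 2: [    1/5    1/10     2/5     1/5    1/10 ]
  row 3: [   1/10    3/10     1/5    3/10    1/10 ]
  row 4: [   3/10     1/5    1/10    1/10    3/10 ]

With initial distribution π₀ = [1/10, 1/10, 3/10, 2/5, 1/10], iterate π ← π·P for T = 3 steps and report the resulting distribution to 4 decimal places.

π = [0.2568, 0.1768, 0.2060, 0.2356, 0.1248]

t=0: π = [0.1000, 0.1000, 0.3000, 0.4000, 0.1000]
t=1: π = [0.2000, 0.2000, 0.2400, 0.2400, 0.1200]
t=2: π = [0.2480, 0.1800, 0.2160, 0.2320, 0.1240]
t=3: π = [0.2568, 0.1768, 0.2060, 0.2356, 0.1248]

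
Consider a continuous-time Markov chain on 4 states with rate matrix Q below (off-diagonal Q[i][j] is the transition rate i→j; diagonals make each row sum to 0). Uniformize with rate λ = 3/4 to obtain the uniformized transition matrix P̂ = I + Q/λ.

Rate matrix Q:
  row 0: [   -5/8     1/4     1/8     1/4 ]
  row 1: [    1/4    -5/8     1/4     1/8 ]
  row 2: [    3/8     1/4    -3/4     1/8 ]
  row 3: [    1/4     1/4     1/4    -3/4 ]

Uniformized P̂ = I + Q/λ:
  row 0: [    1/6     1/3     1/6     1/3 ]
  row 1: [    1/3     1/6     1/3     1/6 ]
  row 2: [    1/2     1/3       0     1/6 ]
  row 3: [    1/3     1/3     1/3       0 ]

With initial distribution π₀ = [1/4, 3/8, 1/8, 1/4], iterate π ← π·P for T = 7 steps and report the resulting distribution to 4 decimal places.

π = [0.3158, 0.2857, 0.2105, 0.1880]

t=0: π = [0.2500, 0.3750, 0.1250, 0.2500]
t=1: π = [0.3125, 0.2708, 0.2500, 0.1667]
t=2: π = [0.3229, 0.2882, 0.1979, 0.1910]
t=3: π = [0.3125, 0.2853, 0.2135, 0.1887]
t=4: π = [0.3168, 0.2858, 0.2101, 0.1873]
t=5: π = [0.3155, 0.2857, 0.2105, 0.1883]
t=6: π = [0.3158, 0.2857, 0.2106, 0.1879]
t=7: π = [0.3158, 0.2857, 0.2105, 0.1880]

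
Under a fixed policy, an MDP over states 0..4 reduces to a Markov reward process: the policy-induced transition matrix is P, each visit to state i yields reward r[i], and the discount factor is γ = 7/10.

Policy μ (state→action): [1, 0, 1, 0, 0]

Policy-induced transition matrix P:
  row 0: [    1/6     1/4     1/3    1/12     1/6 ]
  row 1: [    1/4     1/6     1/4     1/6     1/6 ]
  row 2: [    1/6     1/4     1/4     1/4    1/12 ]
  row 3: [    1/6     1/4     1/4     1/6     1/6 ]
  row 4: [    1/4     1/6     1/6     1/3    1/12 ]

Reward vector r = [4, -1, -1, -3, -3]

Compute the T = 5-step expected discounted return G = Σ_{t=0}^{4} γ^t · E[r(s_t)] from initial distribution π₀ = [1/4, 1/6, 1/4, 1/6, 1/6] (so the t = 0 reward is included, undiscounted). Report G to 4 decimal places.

G = -1.6177

t=0: π = [0.2500, 0.1667, 0.2500, 0.1667, 0.1667], E[r] = -0.4167, γ^t·E[r] = -0.416667, running G = -0.416667
t=1: π = [0.1944, 0.2222, 0.2569, 0.1944, 0.1319], E[r] = -0.6806, γ^t·E[r] = -0.476389, running G = -0.893056
t=2: π = [0.1962, 0.2205, 0.2552, 0.1939, 0.1343], E[r] = -0.6753, γ^t·E[r] = -0.330920, running G = -1.223976
t=3: π = [0.1962, 0.2204, 0.2552, 0.1940, 0.1342], E[r] = -0.6752, γ^t·E[r] = -0.231594, running G = -1.455570
t=4: π = [0.1962, 0.2204, 0.2552, 0.1939, 0.1342], E[r] = -0.6752, γ^t·E[r] = -0.162122, running G = -1.617692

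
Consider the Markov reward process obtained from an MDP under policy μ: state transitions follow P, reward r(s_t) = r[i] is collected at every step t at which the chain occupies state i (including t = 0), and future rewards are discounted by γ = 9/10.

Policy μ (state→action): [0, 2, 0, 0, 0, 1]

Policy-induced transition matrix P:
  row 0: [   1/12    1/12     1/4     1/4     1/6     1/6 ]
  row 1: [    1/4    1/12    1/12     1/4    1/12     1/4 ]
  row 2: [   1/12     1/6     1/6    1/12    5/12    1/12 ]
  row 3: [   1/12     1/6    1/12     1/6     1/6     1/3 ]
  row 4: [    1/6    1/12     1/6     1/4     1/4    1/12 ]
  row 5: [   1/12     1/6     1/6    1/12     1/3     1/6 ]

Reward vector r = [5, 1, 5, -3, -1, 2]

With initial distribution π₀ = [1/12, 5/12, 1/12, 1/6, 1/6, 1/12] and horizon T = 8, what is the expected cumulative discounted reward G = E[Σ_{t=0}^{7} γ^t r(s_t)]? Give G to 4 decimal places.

G = 5.8835

t=0: π = [0.0833, 0.4167, 0.0833, 0.1667, 0.1667, 0.0833], E[r] = 0.7500, γ^t·E[r] = 0.750000, running G = 0.750000
t=1: π = [0.1667, 0.1111, 0.1250, 0.2083, 0.1806, 0.2083], E[r] = 1.1806, γ^t·E[r] = 1.062500, running G = 1.812500
t=2: π = [0.1169, 0.1285, 0.1539, 0.1771, 0.2384, 0.1852], E[r] = 1.0833, γ^t·E[r] = 0.877500, running G = 2.690000
t=3: π = [0.1246, 0.1264, 0.1509, 0.1787, 0.2452, 0.1742], E[r] = 1.0712, γ^t·E[r] = 0.780891, running G = 3.470891
t=4: π = [0.1248, 0.1253, 0.1516, 0.1809, 0.2433, 0.1740], E[r] = 1.0694, γ^t·E[r] = 0.701657, running G = 4.172548
t=5: π = [0.1245, 0.1255, 0.1515, 0.1807, 0.2434, 0.1743], E[r] = 1.0691, γ^t·E[r] = 0.631295, running G = 4.803842
t=6: π = [0.1245, 0.1255, 0.1515, 0.1806, 0.2434, 0.1743], E[r] = 1.0692, γ^t·E[r] = 0.568219, running G = 5.372062
t=7: π = [0.1245, 0.1255, 0.1515, 0.1806, 0.2434, 0.1743], E[r] = 1.0692, γ^t·E[r] = 0.511399, running G = 5.883461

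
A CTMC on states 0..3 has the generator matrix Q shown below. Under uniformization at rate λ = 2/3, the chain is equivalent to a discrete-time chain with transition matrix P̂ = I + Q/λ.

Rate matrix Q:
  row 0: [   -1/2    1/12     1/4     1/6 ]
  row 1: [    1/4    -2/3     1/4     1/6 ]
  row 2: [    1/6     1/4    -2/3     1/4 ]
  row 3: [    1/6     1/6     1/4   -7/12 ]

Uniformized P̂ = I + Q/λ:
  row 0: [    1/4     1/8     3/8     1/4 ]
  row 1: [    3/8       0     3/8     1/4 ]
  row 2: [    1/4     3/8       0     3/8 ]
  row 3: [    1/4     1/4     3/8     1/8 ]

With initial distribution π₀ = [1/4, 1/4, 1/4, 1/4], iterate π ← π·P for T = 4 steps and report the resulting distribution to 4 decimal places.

π = [0.2748, 0.2001, 0.2723, 0.2527]

t=0: π = [0.2500, 0.2500, 0.2500, 0.2500]
t=1: π = [0.2813, 0.1875, 0.2813, 0.2500]
t=2: π = [0.2734, 0.2031, 0.2695, 0.2539]
t=3: π = [0.2754, 0.1987, 0.2739, 0.2520]
t=4: π = [0.2748, 0.2001, 0.2723, 0.2527]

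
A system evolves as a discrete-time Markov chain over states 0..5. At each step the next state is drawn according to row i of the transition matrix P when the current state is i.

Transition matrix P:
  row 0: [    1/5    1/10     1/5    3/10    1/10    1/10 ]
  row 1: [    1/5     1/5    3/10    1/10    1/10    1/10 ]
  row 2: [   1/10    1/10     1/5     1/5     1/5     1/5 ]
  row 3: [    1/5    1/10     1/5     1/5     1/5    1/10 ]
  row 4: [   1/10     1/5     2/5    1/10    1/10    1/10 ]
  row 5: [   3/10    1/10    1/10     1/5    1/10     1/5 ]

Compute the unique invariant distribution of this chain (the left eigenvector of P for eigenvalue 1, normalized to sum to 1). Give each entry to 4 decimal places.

π = [0.1767, 0.1269, 0.2274, 0.1908, 0.1418, 0.1364]

Balance equations π_j = Σ_i π_i·P[i][j]:
  π_0 = 1/5·π_0 + 1/5·π_1 + 1/10·π_2 + 1/5·π_3 + 1/10·π_4 + 3/10·π_5
  π_1 = 1/10·π_0 + 1/5·π_1 + 1/10·π_2 + 1/10·π_3 + 1/5·π_4 + 1/10·π_5
  π_2 = 1/5·π_0 + 3/10·π_1 + 1/5·π_2 + 1/5·π_3 + 2/5·π_4 + 1/10·π_5
  π_3 = 3/10·π_0 + 1/10·π_1 + 1/5·π_2 + 1/5·π_3 + 1/10·π_4 + 1/5·π_5
  π_4 = 1/10·π_0 + 1/10·π_1 + 1/5·π_2 + 1/5·π_3 + 1/10·π_4 + 1/10·π_5
  normalize: π_0 + π_1 + π_2 + π_3 + π_4 + π_5 = 1
Solving the linear system gives exactly π = [15943/90219, 11446/90219, 6839/30073, 5738/30073, 4265/30073, 12304/90219].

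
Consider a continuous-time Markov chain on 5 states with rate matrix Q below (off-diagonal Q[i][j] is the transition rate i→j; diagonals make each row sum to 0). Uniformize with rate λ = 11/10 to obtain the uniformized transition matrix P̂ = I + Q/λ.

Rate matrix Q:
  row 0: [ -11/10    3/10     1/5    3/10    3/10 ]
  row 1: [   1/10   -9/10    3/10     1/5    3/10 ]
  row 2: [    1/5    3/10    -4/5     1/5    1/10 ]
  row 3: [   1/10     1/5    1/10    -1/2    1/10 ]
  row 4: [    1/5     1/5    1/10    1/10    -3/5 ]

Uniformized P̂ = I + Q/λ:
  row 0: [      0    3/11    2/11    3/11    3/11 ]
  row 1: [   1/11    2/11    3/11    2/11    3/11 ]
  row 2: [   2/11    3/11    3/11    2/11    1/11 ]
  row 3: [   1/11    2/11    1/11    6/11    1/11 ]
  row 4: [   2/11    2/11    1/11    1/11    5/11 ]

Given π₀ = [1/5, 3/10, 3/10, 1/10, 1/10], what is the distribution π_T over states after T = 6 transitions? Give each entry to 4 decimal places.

t=0: π = [0.2000, 0.3000, 0.3000, 0.1000, 0.1000]
t=1: π = [0.1091, 0.2273, 0.2182, 0.2273, 0.2182]
t=2: π = [0.1207, 0.2116, 0.1818, 0.2545, 0.2314]
t=3: π = [0.1175, 0.2093, 0.1734, 0.2643, 0.2355]
t=4: π = [0.1174, 0.2083, 0.1712, 0.2672, 0.2360]
t=5: π = [0.1172, 0.2081, 0.1706, 0.2682, 0.2359]
t=6: π = [0.1172, 0.2080, 0.1704, 0.2686, 0.2358]

π = [0.1172, 0.2080, 0.1704, 0.2686, 0.2358]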